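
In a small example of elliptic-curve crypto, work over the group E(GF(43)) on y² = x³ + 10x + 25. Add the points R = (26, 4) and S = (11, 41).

(1, 6)

(26, 4) + (11, 41). λ = (41 - 4)/(11 - 26) ≡ 37/28 mod 43. 28⁻¹ ≡ 20 (mod 43) since 28·20 = 560 ≡ 1, so λ ≡ 9.
  x = λ² - 26 - 11 = 81 - 37 ≡ 1; y = λ·(26 - 1) - 4 ≡ 6. → (1, 6)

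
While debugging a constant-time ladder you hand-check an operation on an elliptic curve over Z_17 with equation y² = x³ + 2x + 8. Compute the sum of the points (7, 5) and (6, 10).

(12, 3)

(7, 5) + (6, 10). λ = (10 - 5)/(6 - 7) ≡ 5/16 mod 17. 16⁻¹ ≡ 16 (mod 17) since 16·16 = 256 ≡ 1, so λ ≡ 12.
  x = λ² - 7 - 6 = 144 - 13 ≡ 12; y = λ·(7 - 12) - 5 ≡ 3. → (12, 3)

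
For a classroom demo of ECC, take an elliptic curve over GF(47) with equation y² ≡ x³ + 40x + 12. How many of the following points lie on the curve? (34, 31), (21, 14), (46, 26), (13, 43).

(34, 31): 31² ≡ 21, rhs ≡ 21 → on.
(21, 14): 14² ≡ 8, rhs ≡ 8 → on.
(46, 26): 26² ≡ 18, rhs ≡ 18 → on.
(13, 43): 43² ≡ 16, rhs ≡ 3 → off.

3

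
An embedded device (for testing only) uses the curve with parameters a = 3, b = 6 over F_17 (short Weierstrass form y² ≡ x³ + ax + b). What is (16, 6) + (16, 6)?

tangent at (16, 6): λ = (3·16² + 3)/(2·6) ≡ 6/12. 12⁻¹ ≡ 10 (mod 17) since 12·10 = 120 ≡ 1, so λ ≡ 6·10 ≡ 9.
  x = λ² - 16 - 16 = 81 - 32 ≡ 15; y = λ·(16 - 15) - 6 ≡ 3. → (15, 3)

(15, 3)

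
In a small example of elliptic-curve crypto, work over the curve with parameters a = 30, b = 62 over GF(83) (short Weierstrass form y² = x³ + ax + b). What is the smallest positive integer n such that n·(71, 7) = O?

2P: tangent at (71, 7): λ = (3·71² + 30)/(2·7) ≡ 47/14. 14⁻¹ ≡ 6 (mod 83), so λ ≡ 47·6 ≡ 33.
  x = λ² - 71 - 71 = 1089 - 142 ≡ 34; y = λ·(71 - 34) - 7 ≡ 52. → (34, 52)
3P: (34, 52) + (71, 7). λ = (7 - 52)/(71 - 34) ≡ 38/37 mod 83. 37⁻¹ ≡ 9 (mod 83), so λ ≡ 10.
  x = λ² - 34 - 71 = 100 - 105 ≡ 78; y = λ·(34 - 78) - 52 ≡ 6. → (78, 6)
4P: (78, 6) + (71, 7). λ = (7 - 6)/(71 - 78) ≡ 1/76 mod 83. 76⁻¹ ≡ 71 (mod 83), so λ ≡ 71.
  x = λ² - 78 - 71 = 5041 - 149 ≡ 78; y = λ·(78 - 78) - 6 ≡ 77. → (78, 77)
5P: (78, 77) + (71, 7). λ = (7 - 77)/(71 - 78) ≡ 13/76 mod 83. 76⁻¹ ≡ 71 (mod 83), so λ ≡ 10.
  x = λ² - 78 - 71 = 100 - 149 ≡ 34; y = λ·(78 - 34) - 77 ≡ 31. → (34, 31)
6P: (34, 31) + (71, 7). λ = (7 - 31)/(71 - 34) ≡ 59/37 mod 83. 37⁻¹ ≡ 9 (mod 83) since 37·9 = 333 ≡ 1, so λ ≡ 33.
  x = λ² - 34 - 71 = 1089 - 105 ≡ 71; y = λ·(34 - 71) - 31 ≡ 76. → (71, 76)
7P: (71, 76) + (71, 7): same x and y₁ ≡ -y₂, so the sum is O.
7P = O, so the order is 7.

7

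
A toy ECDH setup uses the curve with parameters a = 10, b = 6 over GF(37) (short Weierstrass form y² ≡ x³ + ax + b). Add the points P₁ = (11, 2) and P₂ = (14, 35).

(11, 2) + (14, 35). λ = (35 - 2)/(14 - 11) ≡ 33/3 mod 37. 3⁻¹ ≡ 25 (mod 37) since 3·25 = 75 ≡ 1, so λ ≡ 11.
  x = λ² - 11 - 14 = 121 - 25 ≡ 22; y = λ·(11 - 22) - 2 ≡ 25. → (22, 25)

(22, 25)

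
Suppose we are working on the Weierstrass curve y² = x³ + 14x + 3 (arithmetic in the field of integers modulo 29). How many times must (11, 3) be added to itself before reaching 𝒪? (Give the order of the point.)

2P: tangent at (11, 3): λ = (3·11² + 14)/(2·3) ≡ 0/6. 6⁻¹ ≡ 5 (mod 29), so λ ≡ 0·5 ≡ 0.
  x = λ² - 11 - 11 = 0 - 22 ≡ 7; y = λ·(11 - 7) - 3 ≡ 26. → (7, 26)
3P: (7, 26) + (11, 3). λ = (3 - 26)/(11 - 7) ≡ 6/4 mod 29. 4⁻¹ ≡ 22 (mod 29), so λ ≡ 16.
  x = λ² - 7 - 11 = 256 - 18 ≡ 6; y = λ·(7 - 6) - 26 ≡ 19. → (6, 19)
4P: (6, 19) + (11, 3). λ = (3 - 19)/(11 - 6) ≡ 13/5 mod 29. 5⁻¹ ≡ 6 (mod 29), so λ ≡ 20.
  x = λ² - 6 - 11 = 400 - 17 ≡ 6; y = λ·(6 - 6) - 19 ≡ 10. → (6, 10)
5P: (6, 10) + (11, 3). λ = (3 - 10)/(11 - 6) ≡ 22/5 mod 29. 5⁻¹ ≡ 6 (mod 29), so λ ≡ 16.
  x = λ² - 6 - 11 = 256 - 17 ≡ 7; y = λ·(6 - 7) - 10 ≡ 3. → (7, 3)
6P: (7, 3) + (11, 3). λ = (3 - 3)/(11 - 7) ≡ 0/4 mod 29. 4⁻¹ ≡ 22 (mod 29) since 4·22 = 88 ≡ 1, so λ ≡ 0.
  x = λ² - 7 - 11 = 0 - 18 ≡ 11; y = λ·(7 - 11) - 3 ≡ 26. → (11, 26)
7P: (11, 26) + (11, 3): same x and y₁ ≡ -y₂, so the sum is 𝒪.
7P = 𝒪, so the order is 7.

7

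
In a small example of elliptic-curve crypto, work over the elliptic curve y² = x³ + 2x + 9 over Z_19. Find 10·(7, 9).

(3, 2)

Write G = (7, 9).
Double-and-add on 10 = (1010)₂. Start with G = (7, 9) for the leading 1-bit.
double: tangent at (7, 9): λ = (3·7² + 2)/(2·9) ≡ 16/18. 18⁻¹ ≡ 18 (mod 19), so λ ≡ 16·18 ≡ 3.
  x = λ² - 7 - 7 = 9 - 14 ≡ 14; y = λ·(7 - 14) - 9 ≡ 8. → (14, 8)
double: tangent at (14, 8): λ = (3·14² + 2)/(2·8) ≡ 1/16. 16⁻¹ ≡ 6 (mod 19) since 16·6 = 96 ≡ 1, so λ ≡ 1·6 ≡ 6.
  x = λ² - 14 - 14 = 36 - 28 ≡ 8; y = λ·(14 - 8) - 8 ≡ 9. → (8, 9)
add G: (8, 9) + (7, 9). λ = (9 - 9)/(7 - 8) ≡ 0/18 mod 19. 18⁻¹ ≡ 18 (mod 19), so λ ≡ 0.
  x = λ² - 8 - 7 = 0 - 15 ≡ 4; y = λ·(8 - 4) - 9 ≡ 10. → (4, 10)
double: tangent at (4, 10): λ = (3·4² + 2)/(2·10) ≡ 12/1. 1⁻¹ ≡ 1 (mod 19), so λ ≡ 12·1 ≡ 12.
  x = λ² - 4 - 4 = 144 - 8 ≡ 3; y = λ·(4 - 3) - 10 ≡ 2. → (3, 2)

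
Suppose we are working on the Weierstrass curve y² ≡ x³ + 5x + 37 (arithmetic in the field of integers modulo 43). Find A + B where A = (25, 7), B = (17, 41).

(25, 7) + (17, 41). λ = (41 - 7)/(17 - 25) ≡ 34/35 mod 43. 35⁻¹ ≡ 16 (mod 43) since 35·16 = 560 ≡ 1, so λ ≡ 28.
  x = λ² - 25 - 17 = 784 - 42 ≡ 11; y = λ·(25 - 11) - 7 ≡ 41. → (11, 41)

(11, 41)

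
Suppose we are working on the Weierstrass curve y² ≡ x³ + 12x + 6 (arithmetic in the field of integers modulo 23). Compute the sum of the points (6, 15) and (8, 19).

(13, 17)

(6, 15) + (8, 19). λ = (19 - 15)/(8 - 6) ≡ 4/2 mod 23. 2⁻¹ ≡ 12 (mod 23), so λ ≡ 2.
  x = λ² - 6 - 8 = 4 - 14 ≡ 13; y = λ·(6 - 13) - 15 ≡ 17. → (13, 17)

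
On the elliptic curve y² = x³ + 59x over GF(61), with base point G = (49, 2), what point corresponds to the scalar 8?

Repeated addition: build up to 8G.
2G: tangent at (49, 2): λ = (3·49² + 59)/(2·2) ≡ 3/4. 4⁻¹ ≡ 46 (mod 61) since 4·46 = 184 ≡ 1, so λ ≡ 3·46 ≡ 16.
  x = λ² - 49 - 49 = 256 - 98 ≡ 36; y = λ·(49 - 36) - 2 ≡ 23. → (36, 23)
3G: (36, 23) + (49, 2). λ = (2 - 23)/(49 - 36) ≡ 40/13 mod 61. 13⁻¹ ≡ 47 (mod 61), so λ ≡ 50.
  x = λ² - 36 - 49 = 2500 - 85 ≡ 36; y = λ·(36 - 36) - 23 ≡ 38. → (36, 38)
4G: (36, 38) + (49, 2). λ = (2 - 38)/(49 - 36) ≡ 25/13 mod 61. 13⁻¹ ≡ 47 (mod 61) since 13·47 = 611 ≡ 1, so λ ≡ 16.
  x = λ² - 36 - 49 = 256 - 85 ≡ 49; y = λ·(36 - 49) - 38 ≡ 59. → (49, 59)
5G: (49, 59) + (49, 2): same x and y₁ ≡ -y₂, so the sum is ∞.
6G: ∞ + (49, 2) = (49, 2) (identity).
7G: tangent at (49, 2): λ = (3·49² + 59)/(2·2) ≡ 3/4. 4⁻¹ ≡ 46 (mod 61), so λ ≡ 3·46 ≡ 16.
  x = λ² - 49 - 49 = 256 - 98 ≡ 36; y = λ·(49 - 36) - 2 ≡ 23. → (36, 23)
8G: (36, 23) + (49, 2). λ = (2 - 23)/(49 - 36) ≡ 40/13 mod 61. 13⁻¹ ≡ 47 (mod 61) since 13·47 = 611 ≡ 1, so λ ≡ 50.
  x = λ² - 36 - 49 = 2500 - 85 ≡ 36; y = λ·(36 - 36) - 23 ≡ 38. → (36, 38)

(36, 38)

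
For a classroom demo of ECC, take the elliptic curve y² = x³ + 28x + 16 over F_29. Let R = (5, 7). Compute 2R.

(28, 4)

tangent at (5, 7): λ = (3·5² + 28)/(2·7) ≡ 16/14. 14⁻¹ ≡ 27 (mod 29) since 14·27 = 378 ≡ 1, so λ ≡ 16·27 ≡ 26.
  x = λ² - 5 - 5 = 676 - 10 ≡ 28; y = λ·(5 - 28) - 7 ≡ 4. → (28, 4)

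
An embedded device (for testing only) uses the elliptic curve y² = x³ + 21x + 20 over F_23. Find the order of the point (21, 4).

2P: tangent at (21, 4): λ = (3·21² + 21)/(2·4) ≡ 10/8. 8⁻¹ ≡ 3 (mod 23) since 8·3 = 24 ≡ 1, so λ ≡ 10·3 ≡ 7.
  x = λ² - 21 - 21 = 49 - 42 ≡ 7; y = λ·(21 - 7) - 4 ≡ 2. → (7, 2)
3P: (7, 2) + (21, 4). λ = (4 - 2)/(21 - 7) ≡ 2/14 mod 23. 14⁻¹ ≡ 5 (mod 23), so λ ≡ 10.
  x = λ² - 7 - 21 = 100 - 28 ≡ 3; y = λ·(7 - 3) - 2 ≡ 15. → (3, 15)
4P: (3, 15) + (21, 4). λ = (4 - 15)/(21 - 3) ≡ 12/18 mod 23. 18⁻¹ ≡ 9 (mod 23) since 18·9 = 162 ≡ 1, so λ ≡ 16.
  x = λ² - 3 - 21 = 256 - 24 ≡ 2; y = λ·(3 - 2) - 15 ≡ 1. → (2, 1)
5P: (2, 1) + (21, 4). λ = (4 - 1)/(21 - 2) ≡ 3/19 mod 23. 19⁻¹ ≡ 17 (mod 23) since 19·17 = 323 ≡ 1, so λ ≡ 5.
  x = λ² - 2 - 21 = 25 - 23 ≡ 2; y = λ·(2 - 2) - 1 ≡ 22. → (2, 22)
6P: (2, 22) + (21, 4). λ = (4 - 22)/(21 - 2) ≡ 5/19 mod 23. 19⁻¹ ≡ 17 (mod 23), so λ ≡ 16.
  x = λ² - 2 - 21 = 256 - 23 ≡ 3; y = λ·(2 - 3) - 22 ≡ 8. → (3, 8)
7P: (3, 8) + (21, 4). λ = (4 - 8)/(21 - 3) ≡ 19/18 mod 23. 18⁻¹ ≡ 9 (mod 23), so λ ≡ 10.
  x = λ² - 3 - 21 = 100 - 24 ≡ 7; y = λ·(3 - 7) - 8 ≡ 21. → (7, 21)
8P: (7, 21) + (21, 4). λ = (4 - 21)/(21 - 7) ≡ 6/14 mod 23. 14⁻¹ ≡ 5 (mod 23) since 14·5 = 70 ≡ 1, so λ ≡ 7.
  x = λ² - 7 - 21 = 49 - 28 ≡ 21; y = λ·(7 - 21) - 21 ≡ 19. → (21, 19)
9P: (21, 19) + (21, 4): same x and y₁ ≡ -y₂, so the sum is O.
9P = O, so the order is 9.

9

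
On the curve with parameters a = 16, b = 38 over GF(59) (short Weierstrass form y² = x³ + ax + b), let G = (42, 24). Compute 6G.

(19, 11)

Repeated addition: build up to 6G.
2G: tangent at (42, 24): λ = (3·42² + 16)/(2·24) ≡ 57/48. 48⁻¹ ≡ 16 (mod 59), so λ ≡ 57·16 ≡ 27.
  x = λ² - 42 - 42 = 729 - 84 ≡ 55; y = λ·(42 - 55) - 24 ≡ 38. → (55, 38)
3G: (55, 38) + (42, 24). λ = (24 - 38)/(42 - 55) ≡ 45/46 mod 59. 46⁻¹ ≡ 9 (mod 59) since 46·9 = 414 ≡ 1, so λ ≡ 51.
  x = λ² - 55 - 42 = 2601 - 97 ≡ 26; y = λ·(55 - 26) - 38 ≡ 25. → (26, 25)
4G: (26, 25) + (42, 24). λ = (24 - 25)/(42 - 26) ≡ 58/16 mod 59. 16⁻¹ ≡ 48 (mod 59) since 16·48 = 768 ≡ 1, so λ ≡ 11.
  x = λ² - 26 - 42 = 121 - 68 ≡ 53; y = λ·(26 - 53) - 25 ≡ 32. → (53, 32)
5G: (53, 32) + (42, 24). λ = (24 - 32)/(42 - 53) ≡ 51/48 mod 59. 48⁻¹ ≡ 16 (mod 59) since 48·16 = 768 ≡ 1, so λ ≡ 49.
  x = λ² - 53 - 42 = 2401 - 95 ≡ 5; y = λ·(53 - 5) - 32 ≡ 19. → (5, 19)
6G: (5, 19) + (42, 24). λ = (24 - 19)/(42 - 5) ≡ 5/37 mod 59. 37⁻¹ ≡ 8 (mod 59), so λ ≡ 40.
  x = λ² - 5 - 42 = 1600 - 47 ≡ 19; y = λ·(5 - 19) - 19 ≡ 11. → (19, 11)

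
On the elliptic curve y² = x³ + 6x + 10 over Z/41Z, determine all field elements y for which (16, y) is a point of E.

x³ + 6x + 10 = 4202 ≡ 20 (mod 41).
Square roots of 20 mod 41: 15 and 26 (since 15² = 225 ≡ 20).

15, 26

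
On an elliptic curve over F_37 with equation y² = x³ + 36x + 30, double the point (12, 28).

(23, 36)

tangent at (12, 28): λ = (3·12² + 36)/(2·28) ≡ 24/19. 19⁻¹ ≡ 2 (mod 37) since 19·2 = 38 ≡ 1, so λ ≡ 24·2 ≡ 11.
  x = λ² - 12 - 12 = 121 - 24 ≡ 23; y = λ·(12 - 23) - 28 ≡ 36. → (23, 36)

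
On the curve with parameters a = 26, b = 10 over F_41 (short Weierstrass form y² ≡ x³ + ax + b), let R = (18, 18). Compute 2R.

(3, 22)

tangent at (18, 18): λ = (3·18² + 26)/(2·18) ≡ 14/36. 36⁻¹ ≡ 8 (mod 41), so λ ≡ 14·8 ≡ 30.
  x = λ² - 18 - 18 = 900 - 36 ≡ 3; y = λ·(18 - 3) - 18 ≡ 22. → (3, 22)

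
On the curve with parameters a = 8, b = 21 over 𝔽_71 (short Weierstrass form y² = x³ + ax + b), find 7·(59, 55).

(56, 54)

Write G = (59, 55).
Double-and-add on 7 = (111)₂. Start with G = (59, 55) for the leading 1-bit.
double: tangent at (59, 55): λ = (3·59² + 8)/(2·55) ≡ 14/39. 39⁻¹ ≡ 51 (mod 71), so λ ≡ 14·51 ≡ 4.
  x = λ² - 59 - 59 = 16 - 118 ≡ 40; y = λ·(59 - 40) - 55 ≡ 21. → (40, 21)
add G: (40, 21) + (59, 55). λ = (55 - 21)/(59 - 40) ≡ 34/19 mod 71. 19⁻¹ ≡ 15 (mod 71) since 19·15 = 285 ≡ 1, so λ ≡ 13.
  x = λ² - 40 - 59 = 169 - 99 ≡ 70; y = λ·(40 - 70) - 21 ≡ 15. → (70, 15)
double: tangent at (70, 15): λ = (3·70² + 8)/(2·15) ≡ 11/30. 30⁻¹ ≡ 45 (mod 71), so λ ≡ 11·45 ≡ 69.
  x = λ² - 70 - 70 = 4761 - 140 ≡ 6; y = λ·(70 - 6) - 15 ≡ 70. → (6, 70)
add G: (6, 70) + (59, 55). λ = (55 - 70)/(59 - 6) ≡ 56/53 mod 71. 53⁻¹ ≡ 67 (mod 71), so λ ≡ 60.
  x = λ² - 6 - 59 = 3600 - 65 ≡ 56; y = λ·(6 - 56) - 70 ≡ 54. → (56, 54)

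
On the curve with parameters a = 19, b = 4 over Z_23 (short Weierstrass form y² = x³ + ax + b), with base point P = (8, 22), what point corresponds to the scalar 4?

Repeated addition: build up to 4P.
2P: tangent at (8, 22): λ = (3·8² + 19)/(2·22) ≡ 4/21. 21⁻¹ ≡ 11 (mod 23), so λ ≡ 4·11 ≡ 21.
  x = λ² - 8 - 8 = 441 - 16 ≡ 11; y = λ·(8 - 11) - 22 ≡ 7. → (11, 7)
3P: (11, 7) + (8, 22). λ = (22 - 7)/(8 - 11) ≡ 15/20 mod 23. 20⁻¹ ≡ 15 (mod 23) since 20·15 = 300 ≡ 1, so λ ≡ 18.
  x = λ² - 11 - 8 = 324 - 19 ≡ 6; y = λ·(11 - 6) - 7 ≡ 14. → (6, 14)
4P: (6, 14) + (8, 22). λ = (22 - 14)/(8 - 6) ≡ 8/2 mod 23. 2⁻¹ ≡ 12 (mod 23) since 2·12 = 24 ≡ 1, so λ ≡ 4.
  x = λ² - 6 - 8 = 16 - 14 ≡ 2; y = λ·(6 - 2) - 14 ≡ 2. → (2, 2)

(2, 2)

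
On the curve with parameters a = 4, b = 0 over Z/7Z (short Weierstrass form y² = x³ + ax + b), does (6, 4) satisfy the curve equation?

yes

y² = 4² ≡ 2; x³ + 4x + 0 = 240 ≡ 2 (mod 7). 2 = 2.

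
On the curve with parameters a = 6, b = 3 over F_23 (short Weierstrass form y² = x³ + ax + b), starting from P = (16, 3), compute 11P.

(13, 1)

Repeated addition: build up to 11P.
2P: tangent at (16, 3): λ = (3·16² + 6)/(2·3) ≡ 15/6. 6⁻¹ ≡ 4 (mod 23), so λ ≡ 15·4 ≡ 14.
  x = λ² - 16 - 16 = 196 - 32 ≡ 3; y = λ·(16 - 3) - 3 ≡ 18. → (3, 18)
3P: (3, 18) + (16, 3). λ = (3 - 18)/(16 - 3) ≡ 8/13 mod 23. 13⁻¹ ≡ 16 (mod 23), so λ ≡ 13.
  x = λ² - 3 - 16 = 169 - 19 ≡ 12; y = λ·(3 - 12) - 18 ≡ 3. → (12, 3)
4P: (12, 3) + (16, 3). λ = (3 - 3)/(16 - 12) ≡ 0/4 mod 23. 4⁻¹ ≡ 6 (mod 23) since 4·6 = 24 ≡ 1, so λ ≡ 0.
  x = λ² - 12 - 16 = 0 - 28 ≡ 18; y = λ·(12 - 18) - 3 ≡ 20. → (18, 20)
5P: (18, 20) + (16, 3). λ = (3 - 20)/(16 - 18) ≡ 6/21 mod 23. 21⁻¹ ≡ 11 (mod 23), so λ ≡ 20.
  x = λ² - 18 - 16 = 400 - 34 ≡ 21; y = λ·(18 - 21) - 20 ≡ 12. → (21, 12)
6P: (21, 12) + (16, 3). λ = (3 - 12)/(16 - 21) ≡ 14/18 mod 23. 18⁻¹ ≡ 9 (mod 23), so λ ≡ 11.
  x = λ² - 21 - 16 = 121 - 37 ≡ 15; y = λ·(21 - 15) - 12 ≡ 8. → (15, 8)
7P: (15, 8) + (16, 3). λ = (3 - 8)/(16 - 15) ≡ 18/1 mod 23. 1⁻¹ ≡ 1 (mod 23) since 1·1 = 1 ≡ 1, so λ ≡ 18.
  x = λ² - 15 - 16 = 324 - 31 ≡ 17; y = λ·(15 - 17) - 8 ≡ 2. → (17, 2)
8P: (17, 2) + (16, 3). λ = (3 - 2)/(16 - 17) ≡ 1/22 mod 23. 22⁻¹ ≡ 22 (mod 23), so λ ≡ 22.
  x = λ² - 17 - 16 = 484 - 33 ≡ 14; y = λ·(17 - 14) - 2 ≡ 18. → (14, 18)
9P: (14, 18) + (16, 3). λ = (3 - 18)/(16 - 14) ≡ 8/2 mod 23. 2⁻¹ ≡ 12 (mod 23), so λ ≡ 4.
  x = λ² - 14 - 16 = 16 - 30 ≡ 9; y = λ·(14 - 9) - 18 ≡ 2. → (9, 2)
10P: (9, 2) + (16, 3). λ = (3 - 2)/(16 - 9) ≡ 1/7 mod 23. 7⁻¹ ≡ 10 (mod 23) since 7·10 = 70 ≡ 1, so λ ≡ 10.
  x = λ² - 9 - 16 = 100 - 25 ≡ 6; y = λ·(9 - 6) - 2 ≡ 5. → (6, 5)
11P: (6, 5) + (16, 3). λ = (3 - 5)/(16 - 6) ≡ 21/10 mod 23. 10⁻¹ ≡ 7 (mod 23) since 10·7 = 70 ≡ 1, so λ ≡ 9.
  x = λ² - 6 - 16 = 81 - 22 ≡ 13; y = λ·(6 - 13) - 5 ≡ 1. → (13, 1)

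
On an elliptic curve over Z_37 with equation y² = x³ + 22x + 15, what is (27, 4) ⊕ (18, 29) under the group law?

(27, 4) + (18, 29). λ = (29 - 4)/(18 - 27) ≡ 25/28 mod 37. 28⁻¹ ≡ 4 (mod 37), so λ ≡ 26.
  x = λ² - 27 - 18 = 676 - 45 ≡ 2; y = λ·(27 - 2) - 4 ≡ 17. → (2, 17)

(2, 17)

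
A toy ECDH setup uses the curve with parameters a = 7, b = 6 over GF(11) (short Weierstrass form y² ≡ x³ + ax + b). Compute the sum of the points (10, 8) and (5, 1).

(10, 8) + (5, 1). λ = (1 - 8)/(5 - 10) ≡ 4/6 mod 11. 6⁻¹ ≡ 2 (mod 11), so λ ≡ 8.
  x = λ² - 10 - 5 = 64 - 15 ≡ 5; y = λ·(10 - 5) - 8 ≡ 10. → (5, 10)

(5, 10)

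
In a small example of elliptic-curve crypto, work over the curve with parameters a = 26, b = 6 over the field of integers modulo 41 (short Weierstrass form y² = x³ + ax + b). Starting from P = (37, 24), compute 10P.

(10, 6)

Double-and-add on 10 = (1010)₂. Start with P = (37, 24) for the leading 1-bit.
double: tangent at (37, 24): λ = (3·37² + 26)/(2·24) ≡ 33/7. 7⁻¹ ≡ 6 (mod 41), so λ ≡ 33·6 ≡ 34.
  x = λ² - 37 - 37 = 1156 - 74 ≡ 16; y = λ·(37 - 16) - 24 ≡ 34. → (16, 34)
double: tangent at (16, 34): λ = (3·16² + 26)/(2·34) ≡ 15/27. 27⁻¹ ≡ 38 (mod 41) since 27·38 = 1026 ≡ 1, so λ ≡ 15·38 ≡ 37.
  x = λ² - 16 - 16 = 1369 - 32 ≡ 25; y = λ·(16 - 25) - 34 ≡ 2. → (25, 2)
add P: (25, 2) + (37, 24). λ = (24 - 2)/(37 - 25) ≡ 22/12 mod 41. 12⁻¹ ≡ 24 (mod 41) since 12·24 = 288 ≡ 1, so λ ≡ 36.
  x = λ² - 25 - 37 = 1296 - 62 ≡ 4; y = λ·(25 - 4) - 2 ≡ 16. → (4, 16)
double: tangent at (4, 16): λ = (3·4² + 26)/(2·16) ≡ 33/32. 32⁻¹ ≡ 9 (mod 41), so λ ≡ 33·9 ≡ 10.
  x = λ² - 4 - 4 = 100 - 8 ≡ 10; y = λ·(4 - 10) - 16 ≡ 6. → (10, 6)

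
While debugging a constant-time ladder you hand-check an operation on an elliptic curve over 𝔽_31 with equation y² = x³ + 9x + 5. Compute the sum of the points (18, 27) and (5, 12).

(13, 5)

(18, 27) + (5, 12). λ = (12 - 27)/(5 - 18) ≡ 16/18 mod 31. 18⁻¹ ≡ 19 (mod 31), so λ ≡ 25.
  x = λ² - 18 - 5 = 625 - 23 ≡ 13; y = λ·(18 - 13) - 27 ≡ 5. → (13, 5)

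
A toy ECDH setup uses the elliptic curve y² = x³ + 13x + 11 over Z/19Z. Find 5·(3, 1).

(10, 1)

Write Q = (3, 1).
Double-and-add on 5 = (101)₂. Start with Q = (3, 1) for the leading 1-bit.
double: tangent at (3, 1): λ = (3·3² + 13)/(2·1) ≡ 2/2. 2⁻¹ ≡ 10 (mod 19) since 2·10 = 20 ≡ 1, so λ ≡ 2·10 ≡ 1.
  x = λ² - 3 - 3 = 1 - 6 ≡ 14; y = λ·(3 - 14) - 1 ≡ 7. → (14, 7)
double: tangent at (14, 7): λ = (3·14² + 13)/(2·7) ≡ 12/14. 14⁻¹ ≡ 15 (mod 19), so λ ≡ 12·15 ≡ 9.
  x = λ² - 14 - 14 = 81 - 28 ≡ 15; y = λ·(14 - 15) - 7 ≡ 3. → (15, 3)
add Q: (15, 3) + (3, 1). λ = (1 - 3)/(3 - 15) ≡ 17/7 mod 19. 7⁻¹ ≡ 11 (mod 19), so λ ≡ 16.
  x = λ² - 15 - 3 = 256 - 18 ≡ 10; y = λ·(15 - 10) - 3 ≡ 1. → (10, 1)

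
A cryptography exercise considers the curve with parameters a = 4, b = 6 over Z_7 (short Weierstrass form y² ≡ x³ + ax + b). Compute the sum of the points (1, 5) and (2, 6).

(5, 5)

(1, 5) + (2, 6). λ = (6 - 5)/(2 - 1) ≡ 1/1 mod 7. 1⁻¹ ≡ 1 (mod 7) since 1·1 = 1 ≡ 1, so λ ≡ 1.
  x = λ² - 1 - 2 = 1 - 3 ≡ 5; y = λ·(1 - 5) - 5 ≡ 5. → (5, 5)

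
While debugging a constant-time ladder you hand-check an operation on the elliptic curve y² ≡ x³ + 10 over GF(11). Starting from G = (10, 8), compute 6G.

O

Double-and-add on 6 = (110)₂. Start with G = (10, 8) for the leading 1-bit.
double: tangent at (10, 8): λ = (3·10² + 0)/(2·8) ≡ 3/5. 5⁻¹ ≡ 9 (mod 11) since 5·9 = 45 ≡ 1, so λ ≡ 3·9 ≡ 5.
  x = λ² - 10 - 10 = 25 - 20 ≡ 5; y = λ·(10 - 5) - 8 ≡ 6. → (5, 6)
add G: (5, 6) + (10, 8). λ = (8 - 6)/(10 - 5) ≡ 2/5 mod 11. 5⁻¹ ≡ 9 (mod 11), so λ ≡ 7.
  x = λ² - 5 - 10 = 49 - 15 ≡ 1; y = λ·(5 - 1) - 6 ≡ 0. → (1, 0)
double: (1, 0) + (1, 0): same x and y₁ ≡ -y₂, so the sum is ∞.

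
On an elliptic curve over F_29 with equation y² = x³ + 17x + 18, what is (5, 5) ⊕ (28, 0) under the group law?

(12, 23)

(5, 5) + (28, 0). λ = (0 - 5)/(28 - 5) ≡ 24/23 mod 29. 23⁻¹ ≡ 24 (mod 29) since 23·24 = 552 ≡ 1, so λ ≡ 25.
  x = λ² - 5 - 28 = 625 - 33 ≡ 12; y = λ·(5 - 12) - 5 ≡ 23. → (12, 23)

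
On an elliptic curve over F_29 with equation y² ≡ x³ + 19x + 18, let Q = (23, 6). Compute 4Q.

Repeated addition: build up to 4Q.
2Q: tangent at (23, 6): λ = (3·23² + 19)/(2·6) ≡ 11/12. 12⁻¹ ≡ 17 (mod 29) since 12·17 = 204 ≡ 1, so λ ≡ 11·17 ≡ 13.
  x = λ² - 23 - 23 = 169 - 46 ≡ 7; y = λ·(23 - 7) - 6 ≡ 28. → (7, 28)
3Q: (7, 28) + (23, 6). λ = (6 - 28)/(23 - 7) ≡ 7/16 mod 29. 16⁻¹ ≡ 20 (mod 29), so λ ≡ 24.
  x = λ² - 7 - 23 = 576 - 30 ≡ 24; y = λ·(7 - 24) - 28 ≡ 28. → (24, 28)
4Q: (24, 28) + (23, 6). λ = (6 - 28)/(23 - 24) ≡ 7/28 mod 29. 28⁻¹ ≡ 28 (mod 29) since 28·28 = 784 ≡ 1, so λ ≡ 22.
  x = λ² - 24 - 23 = 484 - 47 ≡ 2; y = λ·(24 - 2) - 28 ≡ 21. → (2, 21)

(2, 21)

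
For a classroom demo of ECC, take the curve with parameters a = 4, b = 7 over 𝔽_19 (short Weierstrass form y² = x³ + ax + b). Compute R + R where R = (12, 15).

tangent at (12, 15): λ = (3·12² + 4)/(2·15) ≡ 18/11. 11⁻¹ ≡ 7 (mod 19) since 11·7 = 77 ≡ 1, so λ ≡ 18·7 ≡ 12.
  x = λ² - 12 - 12 = 144 - 24 ≡ 6; y = λ·(12 - 6) - 15 ≡ 0. → (6, 0)

(6, 0)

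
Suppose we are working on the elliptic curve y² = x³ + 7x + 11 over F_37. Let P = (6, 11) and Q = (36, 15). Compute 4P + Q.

(14, 2)

First 4P:
Double-and-add on 4 = (100)₂. Start with P = (6, 11) for the leading 1-bit.
double: tangent at (6, 11): λ = (3·6² + 7)/(2·11) ≡ 4/22. 22⁻¹ ≡ 32 (mod 37) since 22·32 = 704 ≡ 1, so λ ≡ 4·32 ≡ 17.
  x = λ² - 6 - 6 = 289 - 12 ≡ 18; y = λ·(6 - 18) - 11 ≡ 7. → (18, 7)
double: tangent at (18, 7): λ = (3·18² + 7)/(2·7) ≡ 17/14. 14⁻¹ ≡ 8 (mod 37) since 14·8 = 112 ≡ 1, so λ ≡ 17·8 ≡ 25.
  x = λ² - 18 - 18 = 625 - 36 ≡ 34; y = λ·(18 - 34) - 7 ≡ 0. → (34, 0)
4P = (34, 0).
Finally 4P + Q:
(34, 0) + (36, 15). λ = (15 - 0)/(36 - 34) ≡ 15/2 mod 37. 2⁻¹ ≡ 19 (mod 37) since 2·19 = 38 ≡ 1, so λ ≡ 26.
  x = λ² - 34 - 36 = 676 - 70 ≡ 14; y = λ·(34 - 14) - 0 ≡ 2. → (14, 2)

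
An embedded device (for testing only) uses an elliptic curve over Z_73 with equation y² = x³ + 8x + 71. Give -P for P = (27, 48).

-(27, 48) = (27, -48 mod 73) = (27, 25).

(27, 25)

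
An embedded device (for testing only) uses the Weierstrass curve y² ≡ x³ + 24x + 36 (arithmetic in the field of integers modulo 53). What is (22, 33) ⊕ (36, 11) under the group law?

(31, 19)

(22, 33) + (36, 11). λ = (11 - 33)/(36 - 22) ≡ 31/14 mod 53. 14⁻¹ ≡ 19 (mod 53), so λ ≡ 6.
  x = λ² - 22 - 36 = 36 - 58 ≡ 31; y = λ·(22 - 31) - 33 ≡ 19. → (31, 19)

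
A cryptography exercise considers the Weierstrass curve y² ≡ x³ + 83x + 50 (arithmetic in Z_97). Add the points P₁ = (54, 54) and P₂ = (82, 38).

(90, 22)

(54, 54) + (82, 38). λ = (38 - 54)/(82 - 54) ≡ 81/28 mod 97. 28⁻¹ ≡ 52 (mod 97), so λ ≡ 41.
  x = λ² - 54 - 82 = 1681 - 136 ≡ 90; y = λ·(54 - 90) - 54 ≡ 22. → (90, 22)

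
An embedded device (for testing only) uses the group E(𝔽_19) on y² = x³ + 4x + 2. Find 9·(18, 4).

(15, 6)

Write G = (18, 4).
Repeated addition: build up to 9G.
2G: tangent at (18, 4): λ = (3·18² + 4)/(2·4) ≡ 7/8. 8⁻¹ ≡ 12 (mod 19) since 8·12 = 96 ≡ 1, so λ ≡ 7·12 ≡ 8.
  x = λ² - 18 - 18 = 64 - 36 ≡ 9; y = λ·(18 - 9) - 4 ≡ 11. → (9, 11)
3G: (9, 11) + (18, 4). λ = (4 - 11)/(18 - 9) ≡ 12/9 mod 19. 9⁻¹ ≡ 17 (mod 19), so λ ≡ 14.
  x = λ² - 9 - 18 = 196 - 27 ≡ 17; y = λ·(9 - 17) - 11 ≡ 10. → (17, 10)
4G: (17, 10) + (18, 4). λ = (4 - 10)/(18 - 17) ≡ 13/1 mod 19. 1⁻¹ ≡ 1 (mod 19), so λ ≡ 13.
  x = λ² - 17 - 18 = 169 - 35 ≡ 1; y = λ·(17 - 1) - 10 ≡ 8. → (1, 8)
5G: (1, 8) + (18, 4). λ = (4 - 8)/(18 - 1) ≡ 15/17 mod 19. 17⁻¹ ≡ 9 (mod 19), so λ ≡ 2.
  x = λ² - 1 - 18 = 4 - 19 ≡ 4; y = λ·(1 - 4) - 8 ≡ 5. → (4, 5)
6G: (4, 5) + (18, 4). λ = (4 - 5)/(18 - 4) ≡ 18/14 mod 19. 14⁻¹ ≡ 15 (mod 19), so λ ≡ 4.
  x = λ² - 4 - 18 = 16 - 22 ≡ 13; y = λ·(4 - 13) - 5 ≡ 16. → (13, 16)
7G: (13, 16) + (18, 4). λ = (4 - 16)/(18 - 13) ≡ 7/5 mod 19. 5⁻¹ ≡ 4 (mod 19), so λ ≡ 9.
  x = λ² - 13 - 18 = 81 - 31 ≡ 12; y = λ·(13 - 12) - 16 ≡ 12. → (12, 12)
8G: (12, 12) + (18, 4). λ = (4 - 12)/(18 - 12) ≡ 11/6 mod 19. 6⁻¹ ≡ 16 (mod 19), so λ ≡ 5.
  x = λ² - 12 - 18 = 25 - 30 ≡ 14; y = λ·(12 - 14) - 12 ≡ 16. → (14, 16)
9G: (14, 16) + (18, 4). λ = (4 - 16)/(18 - 14) ≡ 7/4 mod 19. 4⁻¹ ≡ 5 (mod 19), so λ ≡ 16.
  x = λ² - 14 - 18 = 256 - 32 ≡ 15; y = λ·(14 - 15) - 16 ≡ 6. → (15, 6)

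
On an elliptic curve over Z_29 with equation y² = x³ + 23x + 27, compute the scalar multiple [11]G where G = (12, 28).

(7, 26)

Double-and-add on 11 = (1011)₂. Start with G = (12, 28) for the leading 1-bit.
double: tangent at (12, 28): λ = (3·12² + 23)/(2·28) ≡ 20/27. 27⁻¹ ≡ 14 (mod 29), so λ ≡ 20·14 ≡ 19.
  x = λ² - 12 - 12 = 361 - 24 ≡ 18; y = λ·(12 - 18) - 28 ≡ 3. → (18, 3)
double: tangent at (18, 3): λ = (3·18² + 23)/(2·3) ≡ 9/6. 6⁻¹ ≡ 5 (mod 29) since 6·5 = 30 ≡ 1, so λ ≡ 9·5 ≡ 16.
  x = λ² - 18 - 18 = 256 - 36 ≡ 17; y = λ·(18 - 17) - 3 ≡ 13. → (17, 13)
add G: (17, 13) + (12, 28). λ = (28 - 13)/(12 - 17) ≡ 15/24 mod 29. 24⁻¹ ≡ 23 (mod 29), so λ ≡ 26.
  x = λ² - 17 - 12 = 676 - 29 ≡ 9; y = λ·(17 - 9) - 13 ≡ 21. → (9, 21)
double: tangent at (9, 21): λ = (3·9² + 23)/(2·21) ≡ 5/13. 13⁻¹ ≡ 9 (mod 29), so λ ≡ 5·9 ≡ 16.
  x = λ² - 9 - 9 = 256 - 18 ≡ 6; y = λ·(9 - 6) - 21 ≡ 27. → (6, 27)
add G: (6, 27) + (12, 28). λ = (28 - 27)/(12 - 6) ≡ 1/6 mod 29. 6⁻¹ ≡ 5 (mod 29), so λ ≡ 5.
  x = λ² - 6 - 12 = 25 - 18 ≡ 7; y = λ·(6 - 7) - 27 ≡ 26. → (7, 26)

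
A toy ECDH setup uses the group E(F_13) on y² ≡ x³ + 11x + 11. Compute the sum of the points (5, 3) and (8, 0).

(5, 3) + (8, 0). λ = (0 - 3)/(8 - 5) ≡ 10/3 mod 13. 3⁻¹ ≡ 9 (mod 13) since 3·9 = 27 ≡ 1, so λ ≡ 12.
  x = λ² - 5 - 8 = 144 - 13 ≡ 1; y = λ·(5 - 1) - 3 ≡ 6. → (1, 6)

(1, 6)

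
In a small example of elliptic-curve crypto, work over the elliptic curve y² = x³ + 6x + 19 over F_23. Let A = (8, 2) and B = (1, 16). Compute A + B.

(18, 18)

(8, 2) + (1, 16). λ = (16 - 2)/(1 - 8) ≡ 14/16 mod 23. 16⁻¹ ≡ 13 (mod 23) since 16·13 = 208 ≡ 1, so λ ≡ 21.
  x = λ² - 8 - 1 = 441 - 9 ≡ 18; y = λ·(8 - 18) - 2 ≡ 18. → (18, 18)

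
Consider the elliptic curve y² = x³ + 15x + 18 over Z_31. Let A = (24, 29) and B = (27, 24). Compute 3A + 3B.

(26, 29)

First 3A:
Repeated addition: build up to 3A.
2A: tangent at (24, 29): λ = (3·24² + 15)/(2·29) ≡ 7/27. 27⁻¹ ≡ 23 (mod 31) since 27·23 = 621 ≡ 1, so λ ≡ 7·23 ≡ 6.
  x = λ² - 24 - 24 = 36 - 48 ≡ 19; y = λ·(24 - 19) - 29 ≡ 1. → (19, 1)
3A: (19, 1) + (24, 29). λ = (29 - 1)/(24 - 19) ≡ 28/5 mod 31. 5⁻¹ ≡ 25 (mod 31), so λ ≡ 18.
  x = λ² - 19 - 24 = 324 - 43 ≡ 2; y = λ·(19 - 2) - 1 ≡ 26. → (2, 26)
3A = (2, 26).
Next 3B:
Repeated addition: build up to 3B.
2B: tangent at (27, 24): λ = (3·27² + 15)/(2·24) ≡ 1/17. 17⁻¹ ≡ 11 (mod 31), so λ ≡ 1·11 ≡ 11.
  x = λ² - 27 - 27 = 121 - 54 ≡ 5; y = λ·(27 - 5) - 24 ≡ 1. → (5, 1)
3B: (5, 1) + (27, 24). λ = (24 - 1)/(27 - 5) ≡ 23/22 mod 31. 22⁻¹ ≡ 24 (mod 31), so λ ≡ 25.
  x = λ² - 5 - 27 = 625 - 32 ≡ 4; y = λ·(5 - 4) - 1 ≡ 24. → (4, 24)
3B = (4, 24).
Finally 3A + 3B:
(2, 26) + (4, 24). λ = (24 - 26)/(4 - 2) ≡ 29/2 mod 31. 2⁻¹ ≡ 16 (mod 31), so λ ≡ 30.
  x = λ² - 2 - 4 = 900 - 6 ≡ 26; y = λ·(2 - 26) - 26 ≡ 29. → (26, 29)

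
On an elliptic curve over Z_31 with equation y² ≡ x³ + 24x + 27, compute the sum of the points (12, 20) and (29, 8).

(12, 20) + (29, 8). λ = (8 - 20)/(29 - 12) ≡ 19/17 mod 31. 17⁻¹ ≡ 11 (mod 31) since 17·11 = 187 ≡ 1, so λ ≡ 23.
  x = λ² - 12 - 29 = 529 - 41 ≡ 23; y = λ·(12 - 23) - 20 ≡ 6. → (23, 6)

(23, 6)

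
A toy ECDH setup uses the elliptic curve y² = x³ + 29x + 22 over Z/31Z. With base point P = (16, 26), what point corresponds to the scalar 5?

Repeated addition: build up to 5P.
2P: tangent at (16, 26): λ = (3·16² + 29)/(2·26) ≡ 22/21. 21⁻¹ ≡ 3 (mod 31), so λ ≡ 22·3 ≡ 4.
  x = λ² - 16 - 16 = 16 - 32 ≡ 15; y = λ·(16 - 15) - 26 ≡ 9. → (15, 9)
3P: (15, 9) + (16, 26). λ = (26 - 9)/(16 - 15) ≡ 17/1 mod 31. 1⁻¹ ≡ 1 (mod 31), so λ ≡ 17.
  x = λ² - 15 - 16 = 289 - 31 ≡ 10; y = λ·(15 - 10) - 9 ≡ 14. → (10, 14)
4P: (10, 14) + (16, 26). λ = (26 - 14)/(16 - 10) ≡ 12/6 mod 31. 6⁻¹ ≡ 26 (mod 31), so λ ≡ 2.
  x = λ² - 10 - 16 = 4 - 26 ≡ 9; y = λ·(10 - 9) - 14 ≡ 19. → (9, 19)
5P: (9, 19) + (16, 26). λ = (26 - 19)/(16 - 9) ≡ 7/7 mod 31. 7⁻¹ ≡ 9 (mod 31), so λ ≡ 1.
  x = λ² - 9 - 16 = 1 - 25 ≡ 7; y = λ·(9 - 7) - 19 ≡ 14. → (7, 14)

(7, 14)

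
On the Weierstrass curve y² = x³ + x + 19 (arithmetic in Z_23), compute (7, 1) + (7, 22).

O

The two points share x = 7 and their y-coordinates satisfy 1 + 22 ≡ 0 (mod 23), so they are inverses. Their sum is O.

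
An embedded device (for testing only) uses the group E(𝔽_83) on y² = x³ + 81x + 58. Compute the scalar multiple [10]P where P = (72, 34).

(74, 54)

Repeated addition: build up to 10P.
2P: tangent at (72, 34): λ = (3·72² + 81)/(2·34) ≡ 29/68. 68⁻¹ ≡ 11 (mod 83), so λ ≡ 29·11 ≡ 70.
  x = λ² - 72 - 72 = 4900 - 144 ≡ 25; y = λ·(72 - 25) - 34 ≡ 19. → (25, 19)
3P: (25, 19) + (72, 34). λ = (34 - 19)/(72 - 25) ≡ 15/47 mod 83. 47⁻¹ ≡ 53 (mod 83) since 47·53 = 2491 ≡ 1, so λ ≡ 48.
  x = λ² - 25 - 72 = 2304 - 97 ≡ 49; y = λ·(25 - 49) - 19 ≡ 74. → (49, 74)
4P: (49, 74) + (72, 34). λ = (34 - 74)/(72 - 49) ≡ 43/23 mod 83. 23⁻¹ ≡ 65 (mod 83), so λ ≡ 56.
  x = λ² - 49 - 72 = 3136 - 121 ≡ 27; y = λ·(49 - 27) - 74 ≡ 79. → (27, 79)
5P: (27, 79) + (72, 34). λ = (34 - 79)/(72 - 27) ≡ 38/45 mod 83. 45⁻¹ ≡ 24 (mod 83) since 45·24 = 1080 ≡ 1, so λ ≡ 82.
  x = λ² - 27 - 72 = 6724 - 99 ≡ 68; y = λ·(27 - 68) - 79 ≡ 45. → (68, 45)
6P: (68, 45) + (72, 34). λ = (34 - 45)/(72 - 68) ≡ 72/4 mod 83. 4⁻¹ ≡ 21 (mod 83), so λ ≡ 18.
  x = λ² - 68 - 72 = 324 - 140 ≡ 18; y = λ·(68 - 18) - 45 ≡ 25. → (18, 25)
7P: (18, 25) + (72, 34). λ = (34 - 25)/(72 - 18) ≡ 9/54 mod 83. 54⁻¹ ≡ 20 (mod 83), so λ ≡ 14.
  x = λ² - 18 - 72 = 196 - 90 ≡ 23; y = λ·(18 - 23) - 25 ≡ 71. → (23, 71)
8P: (23, 71) + (72, 34). λ = (34 - 71)/(72 - 23) ≡ 46/49 mod 83. 49⁻¹ ≡ 61 (mod 83) since 49·61 = 2989 ≡ 1, so λ ≡ 67.
  x = λ² - 23 - 72 = 4489 - 95 ≡ 78; y = λ·(23 - 78) - 71 ≡ 62. → (78, 62)
9P: (78, 62) + (72, 34). λ = (34 - 62)/(72 - 78) ≡ 55/77 mod 83. 77⁻¹ ≡ 69 (mod 83), so λ ≡ 60.
  x = λ² - 78 - 72 = 3600 - 150 ≡ 47; y = λ·(78 - 47) - 62 ≡ 55. → (47, 55)
10P: (47, 55) + (72, 34). λ = (34 - 55)/(72 - 47) ≡ 62/25 mod 83. 25⁻¹ ≡ 10 (mod 83) since 25·10 = 250 ≡ 1, so λ ≡ 39.
  x = λ² - 47 - 72 = 1521 - 119 ≡ 74; y = λ·(47 - 74) - 55 ≡ 54. → (74, 54)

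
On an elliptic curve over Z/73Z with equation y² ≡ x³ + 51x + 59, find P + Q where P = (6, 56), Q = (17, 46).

(46, 60)

(6, 56) + (17, 46). λ = (46 - 56)/(17 - 6) ≡ 63/11 mod 73. 11⁻¹ ≡ 20 (mod 73), so λ ≡ 19.
  x = λ² - 6 - 17 = 361 - 23 ≡ 46; y = λ·(6 - 46) - 56 ≡ 60. → (46, 60)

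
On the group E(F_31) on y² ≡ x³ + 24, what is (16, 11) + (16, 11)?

(13, 12)

tangent at (16, 11): λ = (3·16² + 0)/(2·11) ≡ 24/22. 22⁻¹ ≡ 24 (mod 31), so λ ≡ 24·24 ≡ 18.
  x = λ² - 16 - 16 = 324 - 32 ≡ 13; y = λ·(16 - 13) - 11 ≡ 12. → (13, 12)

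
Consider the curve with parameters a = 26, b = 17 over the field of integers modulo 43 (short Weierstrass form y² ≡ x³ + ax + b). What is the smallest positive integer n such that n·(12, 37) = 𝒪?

2P: tangent at (12, 37): λ = (3·12² + 26)/(2·37) ≡ 28/31. 31⁻¹ ≡ 25 (mod 43), so λ ≡ 28·25 ≡ 12.
  x = λ² - 12 - 12 = 144 - 24 ≡ 34; y = λ·(12 - 34) - 37 ≡ 0. → (34, 0)
3P: (34, 0) + (12, 37). λ = (37 - 0)/(12 - 34) ≡ 37/21 mod 43. 21⁻¹ ≡ 41 (mod 43) since 21·41 = 861 ≡ 1, so λ ≡ 12.
  x = λ² - 34 - 12 = 144 - 46 ≡ 12; y = λ·(34 - 12) - 0 ≡ 6. → (12, 6)
4P: (12, 6) + (12, 37): same x and y₁ ≡ -y₂, so the sum is 𝒪.
4P = 𝒪, so the order is 4.

4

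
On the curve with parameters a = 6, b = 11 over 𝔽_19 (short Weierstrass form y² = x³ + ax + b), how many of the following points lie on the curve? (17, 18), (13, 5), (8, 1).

(17, 18): 18² ≡ 1, rhs ≡ 10 → off.
(13, 5): 5² ≡ 6, rhs ≡ 6 → on.
(8, 1): 1² ≡ 1, rhs ≡ 1 → on.

2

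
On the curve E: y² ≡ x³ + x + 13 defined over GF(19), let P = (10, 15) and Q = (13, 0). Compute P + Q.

(2, 2)

(10, 15) + (13, 0). λ = (0 - 15)/(13 - 10) ≡ 4/3 mod 19. 3⁻¹ ≡ 13 (mod 19), so λ ≡ 14.
  x = λ² - 10 - 13 = 196 - 23 ≡ 2; y = λ·(10 - 2) - 15 ≡ 2. → (2, 2)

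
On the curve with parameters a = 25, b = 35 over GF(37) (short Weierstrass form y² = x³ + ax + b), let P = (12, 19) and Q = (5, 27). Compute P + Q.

(13, 35)

(12, 19) + (5, 27). λ = (27 - 19)/(5 - 12) ≡ 8/30 mod 37. 30⁻¹ ≡ 21 (mod 37) since 30·21 = 630 ≡ 1, so λ ≡ 20.
  x = λ² - 12 - 5 = 400 - 17 ≡ 13; y = λ·(12 - 13) - 19 ≡ 35. → (13, 35)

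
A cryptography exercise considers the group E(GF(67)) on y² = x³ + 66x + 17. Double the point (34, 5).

tangent at (34, 5): λ = (3·34² + 66)/(2·5) ≡ 50/10. 10⁻¹ ≡ 47 (mod 67), so λ ≡ 50·47 ≡ 5.
  x = λ² - 34 - 34 = 25 - 68 ≡ 24; y = λ·(34 - 24) - 5 ≡ 45. → (24, 45)

(24, 45)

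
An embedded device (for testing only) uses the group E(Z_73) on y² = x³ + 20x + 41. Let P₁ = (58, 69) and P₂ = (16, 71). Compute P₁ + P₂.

(58, 69) + (16, 71). λ = (71 - 69)/(16 - 58) ≡ 2/31 mod 73. 31⁻¹ ≡ 33 (mod 73) since 31·33 = 1023 ≡ 1, so λ ≡ 66.
  x = λ² - 58 - 16 = 4356 - 74 ≡ 48; y = λ·(58 - 48) - 69 ≡ 7. → (48, 7)

(48, 7)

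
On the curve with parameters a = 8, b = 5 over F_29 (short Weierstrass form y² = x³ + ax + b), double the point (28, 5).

tangent at (28, 5): λ = (3·28² + 8)/(2·5) ≡ 11/10. 10⁻¹ ≡ 3 (mod 29), so λ ≡ 11·3 ≡ 4.
  x = λ² - 28 - 28 = 16 - 56 ≡ 18; y = λ·(28 - 18) - 5 ≡ 6. → (18, 6)

(18, 6)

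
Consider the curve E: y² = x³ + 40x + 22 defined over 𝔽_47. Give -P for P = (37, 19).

(37, 28)

-(37, 19) = (37, -19 mod 47) = (37, 28).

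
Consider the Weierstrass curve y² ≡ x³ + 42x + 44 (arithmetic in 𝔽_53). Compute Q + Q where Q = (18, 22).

tangent at (18, 22): λ = (3·18² + 42)/(2·22) ≡ 7/44. 44⁻¹ ≡ 47 (mod 53) since 44·47 = 2068 ≡ 1, so λ ≡ 7·47 ≡ 11.
  x = λ² - 18 - 18 = 121 - 36 ≡ 32; y = λ·(18 - 32) - 22 ≡ 36. → (32, 36)

(32, 36)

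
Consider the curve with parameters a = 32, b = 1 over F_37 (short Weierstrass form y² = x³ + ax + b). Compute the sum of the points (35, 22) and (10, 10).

(30, 10)

(35, 22) + (10, 10). λ = (10 - 22)/(10 - 35) ≡ 25/12 mod 37. 12⁻¹ ≡ 34 (mod 37) since 12·34 = 408 ≡ 1, so λ ≡ 36.
  x = λ² - 35 - 10 = 1296 - 45 ≡ 30; y = λ·(35 - 30) - 22 ≡ 10. → (30, 10)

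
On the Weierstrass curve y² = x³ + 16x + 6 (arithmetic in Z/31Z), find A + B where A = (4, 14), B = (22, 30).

(4, 14) + (22, 30). λ = (30 - 14)/(22 - 4) ≡ 16/18 mod 31. 18⁻¹ ≡ 19 (mod 31), so λ ≡ 25.
  x = λ² - 4 - 22 = 625 - 26 ≡ 10; y = λ·(4 - 10) - 14 ≡ 22. → (10, 22)

(10, 22)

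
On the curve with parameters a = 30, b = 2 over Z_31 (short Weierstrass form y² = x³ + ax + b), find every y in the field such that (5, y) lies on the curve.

none

x³ + 30x + 2 = 277 ≡ 29 (mod 31).
29 is a non-residue mod 31; no y exists.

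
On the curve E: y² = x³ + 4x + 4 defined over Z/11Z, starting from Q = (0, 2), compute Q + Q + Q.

Repeated addition: build up to 3Q.
2Q: tangent at (0, 2): λ = (3·0² + 4)/(2·2) ≡ 4/4. 4⁻¹ ≡ 3 (mod 11) since 4·3 = 12 ≡ 1, so λ ≡ 4·3 ≡ 1.
  x = λ² - 0 - 0 = 1 - 0 ≡ 1; y = λ·(0 - 1) - 2 ≡ 8. → (1, 8)
3Q: (1, 8) + (0, 2). λ = (2 - 8)/(0 - 1) ≡ 5/10 mod 11. 10⁻¹ ≡ 10 (mod 11), so λ ≡ 6.
  x = λ² - 1 - 0 = 36 - 1 ≡ 2; y = λ·(1 - 2) - 8 ≡ 8. → (2, 8)

(2, 8)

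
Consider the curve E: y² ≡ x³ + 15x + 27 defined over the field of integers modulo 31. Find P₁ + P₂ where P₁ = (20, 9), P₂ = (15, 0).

(29, 12)

(20, 9) + (15, 0). λ = (0 - 9)/(15 - 20) ≡ 22/26 mod 31. 26⁻¹ ≡ 6 (mod 31), so λ ≡ 8.
  x = λ² - 20 - 15 = 64 - 35 ≡ 29; y = λ·(20 - 29) - 9 ≡ 12. → (29, 12)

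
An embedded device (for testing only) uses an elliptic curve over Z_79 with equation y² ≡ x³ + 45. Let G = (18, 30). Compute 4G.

Double-and-add on 4 = (100)₂. Start with G = (18, 30) for the leading 1-bit.
double: tangent at (18, 30): λ = (3·18² + 0)/(2·30) ≡ 24/60. 60⁻¹ ≡ 54 (mod 79) since 60·54 = 3240 ≡ 1, so λ ≡ 24·54 ≡ 32.
  x = λ² - 18 - 18 = 1024 - 36 ≡ 40; y = λ·(18 - 40) - 30 ≡ 56. → (40, 56)
double: tangent at (40, 56): λ = (3·40² + 0)/(2·56) ≡ 60/33. 33⁻¹ ≡ 12 (mod 79), so λ ≡ 60·12 ≡ 9.
  x = λ² - 40 - 40 = 81 - 80 ≡ 1; y = λ·(40 - 1) - 56 ≡ 58. → (1, 58)

(1, 58)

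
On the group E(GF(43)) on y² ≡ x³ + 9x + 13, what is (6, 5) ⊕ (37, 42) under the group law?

(6, 5) + (37, 42). λ = (42 - 5)/(37 - 6) ≡ 37/31 mod 43. 31⁻¹ ≡ 25 (mod 43), so λ ≡ 22.
  x = λ² - 6 - 37 = 484 - 43 ≡ 11; y = λ·(6 - 11) - 5 ≡ 14. → (11, 14)

(11, 14)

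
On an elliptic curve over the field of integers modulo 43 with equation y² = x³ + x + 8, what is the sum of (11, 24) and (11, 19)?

O

The two points share x = 11 and their y-coordinates satisfy 24 + 19 ≡ 0 (mod 43), so they are inverses. Their sum is ∞.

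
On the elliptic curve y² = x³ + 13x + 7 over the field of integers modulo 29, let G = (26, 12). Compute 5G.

Double-and-add on 5 = (101)₂. Start with G = (26, 12) for the leading 1-bit.
double: tangent at (26, 12): λ = (3·26² + 13)/(2·12) ≡ 11/24. 24⁻¹ ≡ 23 (mod 29), so λ ≡ 11·23 ≡ 21.
  x = λ² - 26 - 26 = 441 - 52 ≡ 12; y = λ·(26 - 12) - 12 ≡ 21. → (12, 21)
double: tangent at (12, 21): λ = (3·12² + 13)/(2·21) ≡ 10/13. 13⁻¹ ≡ 9 (mod 29), so λ ≡ 10·9 ≡ 3.
  x = λ² - 12 - 12 = 9 - 24 ≡ 14; y = λ·(12 - 14) - 21 ≡ 2. → (14, 2)
add G: (14, 2) + (26, 12). λ = (12 - 2)/(26 - 14) ≡ 10/12 mod 29. 12⁻¹ ≡ 17 (mod 29) since 12·17 = 204 ≡ 1, so λ ≡ 25.
  x = λ² - 14 - 26 = 625 - 40 ≡ 5; y = λ·(14 - 5) - 2 ≡ 20. → (5, 20)

(5, 20)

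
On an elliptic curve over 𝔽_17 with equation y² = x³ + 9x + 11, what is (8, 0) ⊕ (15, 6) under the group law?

(10, 8)

(8, 0) + (15, 6). λ = (6 - 0)/(15 - 8) ≡ 6/7 mod 17. 7⁻¹ ≡ 5 (mod 17), so λ ≡ 13.
  x = λ² - 8 - 15 = 169 - 23 ≡ 10; y = λ·(8 - 10) - 0 ≡ 8. → (10, 8)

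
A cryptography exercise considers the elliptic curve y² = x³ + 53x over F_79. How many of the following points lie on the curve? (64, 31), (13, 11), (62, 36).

(64, 31): 31² ≡ 13, rhs ≡ 17 → off.
(13, 11): 11² ≡ 42, rhs ≡ 42 → on.
(62, 36): 36² ≡ 32, rhs ≡ 32 → on.

2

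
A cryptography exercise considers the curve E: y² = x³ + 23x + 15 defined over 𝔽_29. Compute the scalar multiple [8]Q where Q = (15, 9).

(3, 13)

Double-and-add on 8 = (1000)₂. Start with Q = (15, 9) for the leading 1-bit.
double: tangent at (15, 9): λ = (3·15² + 23)/(2·9) ≡ 2/18. 18⁻¹ ≡ 21 (mod 29), so λ ≡ 2·21 ≡ 13.
  x = λ² - 15 - 15 = 169 - 30 ≡ 23; y = λ·(15 - 23) - 9 ≡ 3. → (23, 3)
double: tangent at (23, 3): λ = (3·23² + 23)/(2·3) ≡ 15/6. 6⁻¹ ≡ 5 (mod 29), so λ ≡ 15·5 ≡ 17.
  x = λ² - 23 - 23 = 289 - 46 ≡ 11; y = λ·(23 - 11) - 3 ≡ 27. → (11, 27)
double: tangent at (11, 27): λ = (3·11² + 23)/(2·27) ≡ 9/25. 25⁻¹ ≡ 7 (mod 29) since 25·7 = 175 ≡ 1, so λ ≡ 9·7 ≡ 5.
  x = λ² - 11 - 11 = 25 - 22 ≡ 3; y = λ·(11 - 3) - 27 ≡ 13. → (3, 13)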